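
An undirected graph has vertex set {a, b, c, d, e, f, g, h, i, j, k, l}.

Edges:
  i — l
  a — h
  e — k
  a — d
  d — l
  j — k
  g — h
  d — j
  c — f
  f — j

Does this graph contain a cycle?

DFS, tracking each vertex's parent; an edge to a visited non-parent vertex closes a cycle.
Start from j:
visit j (parent –)
  visit k (parent j)
    k–j: parent, skip
    visit e (parent k)
      e–k: parent, skip
  visit d (parent j)
    visit a (parent d)
      a–d: parent, skip
      visit h (parent a)
        visit g (parent h)
          g–h: parent, skip
        h–a: parent, skip
    visit l (parent d)
      l–d: parent, skip
      visit i (parent l)
        i–l: parent, skip
    d–j: parent, skip
  visit f (parent j)
    f–j: parent, skip
    visit c (parent f)
      c–f: parent, skip
visit b (parent –)
No non-parent visited neighbor found — the graph is a forest.

No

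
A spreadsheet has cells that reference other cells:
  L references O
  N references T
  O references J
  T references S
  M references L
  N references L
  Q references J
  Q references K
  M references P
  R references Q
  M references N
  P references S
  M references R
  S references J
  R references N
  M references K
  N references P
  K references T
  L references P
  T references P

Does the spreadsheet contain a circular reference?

No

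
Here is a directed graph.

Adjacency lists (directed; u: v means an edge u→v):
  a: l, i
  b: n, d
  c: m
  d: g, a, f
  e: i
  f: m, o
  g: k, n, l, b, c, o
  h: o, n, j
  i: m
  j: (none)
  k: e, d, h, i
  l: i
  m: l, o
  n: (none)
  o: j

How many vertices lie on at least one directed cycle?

7

A vertex is on a directed cycle iff it belongs to a strongly connected component of size ≥ 2 (or has a self-loop).
The vertices on cycles are {b, d, g, i, k, l, m} — 7 in total.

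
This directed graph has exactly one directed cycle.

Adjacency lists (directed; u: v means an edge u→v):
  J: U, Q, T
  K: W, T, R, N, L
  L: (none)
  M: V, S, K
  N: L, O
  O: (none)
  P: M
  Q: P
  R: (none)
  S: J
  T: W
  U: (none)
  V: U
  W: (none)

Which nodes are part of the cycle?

DFS with gray/black marking from M:
M gray
  V gray
    U gray
    U black
  V black
  S gray
    J gray
      J→U: U black — skip
      Q gray
        P gray
          P→M: M is gray → back edge
Back edge closes the cycle M → S → J → Q → P → M; its vertices are {J, M, P, Q, S}.

J, M, P, Q, S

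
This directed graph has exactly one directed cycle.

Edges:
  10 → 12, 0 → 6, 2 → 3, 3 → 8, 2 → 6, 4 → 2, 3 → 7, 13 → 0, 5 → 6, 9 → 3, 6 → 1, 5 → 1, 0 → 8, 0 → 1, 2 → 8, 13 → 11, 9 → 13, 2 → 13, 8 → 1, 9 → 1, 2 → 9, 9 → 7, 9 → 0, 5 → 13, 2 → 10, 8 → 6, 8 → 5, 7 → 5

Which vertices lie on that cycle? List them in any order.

0, 5, 8, 13

DFS with gray/black marking from 13:
13 gray
  0 gray
    6 gray
      1 gray
      1 black
    6 black
    8 gray
      5 gray
        5→13: 13 is gray → back edge
Back edge closes the cycle 13 → 0 → 8 → 5 → 13; its vertices are {0, 5, 8, 13}.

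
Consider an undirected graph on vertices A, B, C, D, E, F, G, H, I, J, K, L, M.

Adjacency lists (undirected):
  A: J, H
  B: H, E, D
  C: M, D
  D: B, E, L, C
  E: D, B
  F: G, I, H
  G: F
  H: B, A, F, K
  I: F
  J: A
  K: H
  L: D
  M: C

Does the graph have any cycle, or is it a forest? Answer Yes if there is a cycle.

DFS, tracking each vertex's parent; an edge to a visited non-parent vertex closes a cycle.
Start from H:
visit H (parent –)
  visit B (parent H)
    B–H: parent, skip
    visit E (parent B)
      visit D (parent E)
        D–B: B visited and ≠ parent → cycle
Cycle: B – E – D – B.

Yes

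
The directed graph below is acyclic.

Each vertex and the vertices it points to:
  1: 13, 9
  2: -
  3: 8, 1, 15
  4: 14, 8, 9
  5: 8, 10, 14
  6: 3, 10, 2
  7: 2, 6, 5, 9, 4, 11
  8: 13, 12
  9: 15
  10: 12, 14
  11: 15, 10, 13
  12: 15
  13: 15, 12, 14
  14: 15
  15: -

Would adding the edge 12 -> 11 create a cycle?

Yes

Adding 12→11 creates a cycle iff 11 can already reach 12.
Path from 11: 11 → 13 → 12.
So 11 → … → 12 → 11 is a cycle.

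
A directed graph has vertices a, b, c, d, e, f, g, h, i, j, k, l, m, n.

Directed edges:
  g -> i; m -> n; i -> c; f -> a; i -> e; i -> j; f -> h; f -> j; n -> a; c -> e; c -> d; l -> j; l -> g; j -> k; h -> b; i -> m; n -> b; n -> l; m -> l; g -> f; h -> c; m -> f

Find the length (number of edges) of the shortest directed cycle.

4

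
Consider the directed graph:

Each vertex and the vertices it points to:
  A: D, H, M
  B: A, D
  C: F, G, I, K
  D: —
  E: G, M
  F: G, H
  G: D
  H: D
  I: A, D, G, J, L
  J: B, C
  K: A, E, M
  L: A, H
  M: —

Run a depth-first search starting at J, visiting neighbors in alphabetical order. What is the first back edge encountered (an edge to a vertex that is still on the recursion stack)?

DFS from J (visiting neighbors in alphabetical order); mark gray on enter, black on exit:
J gray
  B gray
    A gray
      D gray
      D black
      H gray
        H→D: D black — skip
      H black
      M gray
      M black
    A black
    B→D: D black — skip
  B black
  C gray
    F gray
      G gray
        G→D: D black — skip
      G black
      F→H: H black — skip
    F black
    C→G: G black — skip
    I gray
      I→A: A black — skip
      I→D: D black — skip
      I→G: G black — skip
      I→J: J is gray → back edge
First back edge: I → J.

I→J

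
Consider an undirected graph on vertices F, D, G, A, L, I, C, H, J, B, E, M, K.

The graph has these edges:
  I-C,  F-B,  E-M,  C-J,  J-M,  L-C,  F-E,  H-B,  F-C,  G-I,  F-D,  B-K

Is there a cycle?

DFS, tracking each vertex's parent; an edge to a visited non-parent vertex closes a cycle.
Start from C:
visit C (parent –)
  visit F (parent C)
    F–C: parent, skip
    visit E (parent F)
      visit M (parent E)
        M–E: parent, skip
        visit J (parent M)
          J–C: C visited and ≠ parent → cycle
Cycle: C – F – E – M – J – C.

Yes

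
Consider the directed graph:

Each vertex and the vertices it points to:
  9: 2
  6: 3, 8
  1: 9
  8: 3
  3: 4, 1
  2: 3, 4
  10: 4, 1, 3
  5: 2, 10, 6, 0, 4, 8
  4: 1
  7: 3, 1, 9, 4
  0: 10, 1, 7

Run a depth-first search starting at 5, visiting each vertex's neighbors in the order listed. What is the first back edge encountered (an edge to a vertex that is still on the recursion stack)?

9→2

DFS from 5 (visiting each vertex's neighbors in the order listed); mark gray on enter, black on exit:
5 gray
  2 gray
    3 gray
      4 gray
        1 gray
          9 gray
            9→2: 2 is gray → back edge
First back edge: 9 → 2.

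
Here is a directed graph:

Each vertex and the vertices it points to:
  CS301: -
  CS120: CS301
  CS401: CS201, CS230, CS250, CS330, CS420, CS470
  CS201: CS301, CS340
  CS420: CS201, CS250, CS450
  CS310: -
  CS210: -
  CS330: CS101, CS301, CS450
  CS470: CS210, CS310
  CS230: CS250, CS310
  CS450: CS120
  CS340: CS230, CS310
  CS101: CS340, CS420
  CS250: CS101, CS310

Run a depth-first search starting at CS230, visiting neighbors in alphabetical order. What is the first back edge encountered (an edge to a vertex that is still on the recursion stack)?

CS340->CS230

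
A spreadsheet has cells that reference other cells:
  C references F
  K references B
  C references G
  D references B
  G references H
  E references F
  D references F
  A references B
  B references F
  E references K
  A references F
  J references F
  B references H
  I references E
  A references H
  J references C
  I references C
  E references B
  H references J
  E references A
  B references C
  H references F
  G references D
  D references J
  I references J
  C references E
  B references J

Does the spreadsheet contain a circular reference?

DFS with white/gray/black marking, starting from I:
I gray
  C gray
    E gray
      B gray
        F gray
        F black
        J gray
          J→F: F black — skip
          J→C: C is gray → back edge
Back edge found, so a cycle exists: C → E → B → J → C.

Yes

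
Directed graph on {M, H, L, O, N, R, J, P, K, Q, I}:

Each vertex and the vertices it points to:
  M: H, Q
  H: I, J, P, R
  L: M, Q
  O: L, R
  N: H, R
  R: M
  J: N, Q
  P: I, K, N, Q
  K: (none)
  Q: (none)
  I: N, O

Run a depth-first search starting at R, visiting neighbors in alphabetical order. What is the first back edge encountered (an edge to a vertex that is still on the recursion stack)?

DFS from R (visiting neighbors in alphabetical order); mark gray on enter, black on exit:
R gray
  M gray
    H gray
      I gray
        N gray
          N→H: H is gray → back edge
First back edge: N → H.

N->H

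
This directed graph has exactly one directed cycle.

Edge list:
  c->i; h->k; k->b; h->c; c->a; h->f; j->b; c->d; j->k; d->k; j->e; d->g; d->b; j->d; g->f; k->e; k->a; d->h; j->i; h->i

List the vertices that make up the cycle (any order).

c, d, h

DFS with gray/black marking from d:
d gray
  k gray
    e gray
    e black
    b gray
    b black
    a gray
    a black
  k black
  d→b: b black — skip
  h gray
    c gray
      c→d: d is gray → back edge
Back edge closes the cycle d → h → c → d; its vertices are {c, d, h}.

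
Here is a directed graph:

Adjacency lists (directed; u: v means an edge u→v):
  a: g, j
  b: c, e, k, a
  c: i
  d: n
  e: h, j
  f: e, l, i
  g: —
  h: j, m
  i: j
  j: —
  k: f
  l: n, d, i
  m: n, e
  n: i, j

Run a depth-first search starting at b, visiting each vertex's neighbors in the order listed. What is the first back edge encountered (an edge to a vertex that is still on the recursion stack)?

DFS from b (visiting each vertex's neighbors in the order listed); mark gray on enter, black on exit:
b gray
  c gray
    i gray
      j gray
      j black
    i black
  c black
  e gray
    h gray
      h→j: j black — skip
      m gray
        n gray
          n→i: i black — skip
          n→j: j black — skip
        n black
        m→e: e is gray → back edge
First back edge: m → e.

m->e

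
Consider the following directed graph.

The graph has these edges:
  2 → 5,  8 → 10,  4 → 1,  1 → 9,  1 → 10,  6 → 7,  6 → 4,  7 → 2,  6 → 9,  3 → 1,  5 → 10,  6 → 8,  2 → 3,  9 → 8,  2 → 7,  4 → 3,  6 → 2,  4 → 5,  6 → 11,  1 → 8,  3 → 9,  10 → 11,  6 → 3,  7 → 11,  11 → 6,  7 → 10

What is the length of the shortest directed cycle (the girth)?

2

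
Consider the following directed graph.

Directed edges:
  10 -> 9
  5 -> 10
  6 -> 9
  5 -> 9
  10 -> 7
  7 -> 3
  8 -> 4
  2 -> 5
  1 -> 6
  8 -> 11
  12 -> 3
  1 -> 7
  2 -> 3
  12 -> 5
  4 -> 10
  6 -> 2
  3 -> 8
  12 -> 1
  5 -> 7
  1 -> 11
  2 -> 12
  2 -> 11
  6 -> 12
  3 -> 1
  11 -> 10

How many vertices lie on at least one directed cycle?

11

A vertex is on a directed cycle iff it belongs to a strongly connected component of size ≥ 2 (or has a self-loop).
The vertices on cycles are {1, 2, 3, 4, 5, 6, 7, 8, 10, 11, 12} — 11 in total.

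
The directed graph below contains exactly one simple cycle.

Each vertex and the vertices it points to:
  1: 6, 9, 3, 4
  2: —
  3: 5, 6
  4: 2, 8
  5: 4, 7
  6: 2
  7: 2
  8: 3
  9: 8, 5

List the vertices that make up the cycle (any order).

3, 4, 5, 8

DFS with gray/black marking from 5:
5 gray
  4 gray
    2 gray
    2 black
    8 gray
      3 gray
        3→5: 5 is gray → back edge
Back edge closes the cycle 5 → 4 → 8 → 3 → 5; its vertices are {3, 4, 5, 8}.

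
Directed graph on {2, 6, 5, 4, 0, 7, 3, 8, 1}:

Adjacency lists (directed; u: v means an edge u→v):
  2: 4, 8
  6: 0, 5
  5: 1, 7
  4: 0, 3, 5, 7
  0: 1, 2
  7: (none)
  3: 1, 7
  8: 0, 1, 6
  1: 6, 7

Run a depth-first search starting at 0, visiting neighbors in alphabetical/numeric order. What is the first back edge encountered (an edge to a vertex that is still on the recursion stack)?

6→0

DFS from 0 (visiting neighbors in alphabetical/numeric order); mark gray on enter, black on exit:
0 gray
  1 gray
    6 gray
      6→0: 0 is gray → back edge
First back edge: 6 → 0.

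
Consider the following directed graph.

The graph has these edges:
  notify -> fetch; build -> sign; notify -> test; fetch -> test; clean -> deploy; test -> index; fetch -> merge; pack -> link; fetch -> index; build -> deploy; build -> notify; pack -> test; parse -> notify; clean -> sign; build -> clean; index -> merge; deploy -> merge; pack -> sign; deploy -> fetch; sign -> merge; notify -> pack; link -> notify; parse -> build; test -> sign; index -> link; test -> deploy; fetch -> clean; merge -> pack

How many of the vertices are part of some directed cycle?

10

A vertex is on a directed cycle iff it belongs to a strongly connected component of size ≥ 2 (or has a self-loop).
The vertices on cycles are {link, pack, sign, test, clean, fetch, index, merge, deploy, notify} — 10 in total.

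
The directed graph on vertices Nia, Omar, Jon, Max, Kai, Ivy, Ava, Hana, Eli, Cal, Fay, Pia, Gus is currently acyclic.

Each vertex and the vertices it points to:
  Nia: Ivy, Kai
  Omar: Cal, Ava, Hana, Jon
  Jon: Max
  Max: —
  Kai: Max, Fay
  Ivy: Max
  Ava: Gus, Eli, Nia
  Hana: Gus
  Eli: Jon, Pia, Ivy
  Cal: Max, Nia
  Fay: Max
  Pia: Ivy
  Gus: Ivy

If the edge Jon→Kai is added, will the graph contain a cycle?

No

Adding Jon→Kai creates a cycle iff Kai can already reach Jon.
Explore from Kai: no path reaches Jon. The graph stays acyclic.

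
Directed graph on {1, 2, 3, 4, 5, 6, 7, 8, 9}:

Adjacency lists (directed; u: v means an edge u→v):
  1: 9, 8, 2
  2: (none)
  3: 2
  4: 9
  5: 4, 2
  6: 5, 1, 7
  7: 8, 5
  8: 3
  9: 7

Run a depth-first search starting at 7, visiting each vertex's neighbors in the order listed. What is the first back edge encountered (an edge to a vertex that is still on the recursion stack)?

DFS from 7 (visiting each vertex's neighbors in the order listed); mark gray on enter, black on exit:
7 gray
  8 gray
    3 gray
      2 gray
      2 black
    3 black
  8 black
  5 gray
    4 gray
      9 gray
        9→7: 7 is gray → back edge
First back edge: 9 → 7.

9→7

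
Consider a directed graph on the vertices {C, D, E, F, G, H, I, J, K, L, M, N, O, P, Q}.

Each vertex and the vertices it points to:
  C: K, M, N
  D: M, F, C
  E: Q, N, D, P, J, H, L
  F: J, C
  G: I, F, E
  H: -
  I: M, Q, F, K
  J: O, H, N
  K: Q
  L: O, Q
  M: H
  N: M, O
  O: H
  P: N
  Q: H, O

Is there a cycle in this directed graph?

DFS with white/gray/black marking, starting from D:
D gray
  M gray
    H gray
    H black
  M black
  F gray
    J gray
      O gray
        O→H: H black — skip
      O black
      J→H: H black — skip
      N gray
        N→M: M black — skip
        N→O: O black — skip
      N black
    J black
    C gray
      K gray
        Q gray
          Q→H: H black — skip
          Q→O: O black — skip
        Q black
      K black
      C→M: M black — skip
      C→N: N black — skip
    C black
  F black
  D→C: C black — skip
D black
E gray
  E→Q: Q black — skip
  E→N: N black — skip
  E→D: D black — skip
  P gray
    P→N: N black — skip
  P black
  E→J: J black — skip
  E→H: H black — skip
  L gray
    L→O: O black — skip
    L→Q: Q black — skip
  L black
E black
G gray
  I gray
    I→M: M black — skip
    I→Q: Q black — skip
    I→F: F black — skip
    I→K: K black — skip
  I black
  G→F: F black — skip
  G→E: E black — skip
G black
Every edge goes to a white or black vertex — no back edge, so the graph is acyclic.

No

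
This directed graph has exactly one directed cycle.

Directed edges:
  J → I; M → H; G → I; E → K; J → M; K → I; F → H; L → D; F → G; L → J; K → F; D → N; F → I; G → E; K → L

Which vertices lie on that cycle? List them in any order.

E, F, G, K

DFS with gray/black marking from K:
K gray
  L gray
    D gray
      N gray
      N black
    D black
    J gray
      I gray
      I black
      M gray
        H gray
        H black
      M black
    J black
  L black
  F gray
    F→I: I black — skip
    G gray
      G→I: I black — skip
      E gray
        E→K: K is gray → back edge
Back edge closes the cycle K → F → G → E → K; its vertices are {E, F, G, K}.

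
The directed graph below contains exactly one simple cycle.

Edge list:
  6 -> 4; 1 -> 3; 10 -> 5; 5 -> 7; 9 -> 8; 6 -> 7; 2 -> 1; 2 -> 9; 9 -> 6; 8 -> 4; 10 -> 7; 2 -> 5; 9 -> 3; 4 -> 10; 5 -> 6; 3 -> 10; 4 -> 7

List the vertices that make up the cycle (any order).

4, 5, 6, 10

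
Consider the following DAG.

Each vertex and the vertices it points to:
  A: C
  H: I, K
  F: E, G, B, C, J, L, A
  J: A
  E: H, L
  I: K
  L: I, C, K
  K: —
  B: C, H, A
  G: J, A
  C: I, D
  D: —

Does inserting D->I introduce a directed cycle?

No

Adding D→I creates a cycle iff I can already reach D.
Explore from I: no path reaches D. The graph stays acyclic.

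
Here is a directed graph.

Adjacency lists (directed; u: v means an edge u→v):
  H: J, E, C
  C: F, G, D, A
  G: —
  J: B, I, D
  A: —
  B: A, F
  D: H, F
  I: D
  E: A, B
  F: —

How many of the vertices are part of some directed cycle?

5

A vertex is on a directed cycle iff it belongs to a strongly connected component of size ≥ 2 (or has a self-loop).
The vertices on cycles are {C, D, H, I, J} — 5 in total.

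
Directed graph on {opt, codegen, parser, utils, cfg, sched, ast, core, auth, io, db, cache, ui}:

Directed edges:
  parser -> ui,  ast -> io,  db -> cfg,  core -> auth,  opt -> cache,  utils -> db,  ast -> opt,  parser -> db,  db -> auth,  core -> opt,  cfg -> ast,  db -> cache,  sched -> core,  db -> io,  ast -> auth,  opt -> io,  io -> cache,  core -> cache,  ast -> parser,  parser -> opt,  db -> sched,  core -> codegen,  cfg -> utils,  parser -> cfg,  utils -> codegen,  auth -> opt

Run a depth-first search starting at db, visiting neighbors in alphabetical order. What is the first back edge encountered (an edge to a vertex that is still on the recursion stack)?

parser→cfg

DFS from db (visiting neighbors in alphabetical order); mark gray on enter, black on exit:
db gray
  auth gray
    opt gray
      cache gray
      cache black
      io gray
        io→cache: cache black — skip
      io black
    opt black
  auth black
  db→cache: cache black — skip
  cfg gray
    ast gray
      ast→auth: auth black — skip
      ast→io: io black — skip
      ast→opt: opt black — skip
      parser gray
        parser→cfg: cfg is gray → back edge
First back edge: parser → cfg.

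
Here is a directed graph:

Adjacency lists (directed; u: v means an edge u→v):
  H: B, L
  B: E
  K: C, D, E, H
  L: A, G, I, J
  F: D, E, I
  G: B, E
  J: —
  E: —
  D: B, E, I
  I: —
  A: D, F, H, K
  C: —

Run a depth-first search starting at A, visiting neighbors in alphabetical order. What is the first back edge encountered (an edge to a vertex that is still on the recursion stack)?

DFS from A (visiting neighbors in alphabetical order); mark gray on enter, black on exit:
A gray
  D gray
    B gray
      E gray
      E black
    B black
    D→E: E black — skip
    I gray
    I black
  D black
  F gray
    F→D: D black — skip
    F→E: E black — skip
    F→I: I black — skip
  F black
  H gray
    H→B: B black — skip
    L gray
      L→A: A is gray → back edge
First back edge: L → A.

L→A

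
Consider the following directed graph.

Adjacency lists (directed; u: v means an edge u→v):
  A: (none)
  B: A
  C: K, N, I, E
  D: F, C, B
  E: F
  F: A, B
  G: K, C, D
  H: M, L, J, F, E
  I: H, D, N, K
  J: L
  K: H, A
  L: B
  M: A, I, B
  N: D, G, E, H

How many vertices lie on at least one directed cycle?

A vertex is on a directed cycle iff it belongs to a strongly connected component of size ≥ 2 (or has a self-loop).
The vertices on cycles are {C, D, G, H, I, K, M, N} — 8 in total.

8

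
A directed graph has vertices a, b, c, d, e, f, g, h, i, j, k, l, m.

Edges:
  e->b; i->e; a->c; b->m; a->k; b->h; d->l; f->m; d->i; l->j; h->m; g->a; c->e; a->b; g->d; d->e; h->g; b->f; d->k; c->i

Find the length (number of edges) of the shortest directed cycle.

For each vertex v, BFS finds the shortest path from v back to v.
The shortest such closed walk is g → a → b → h → g, length 4.

4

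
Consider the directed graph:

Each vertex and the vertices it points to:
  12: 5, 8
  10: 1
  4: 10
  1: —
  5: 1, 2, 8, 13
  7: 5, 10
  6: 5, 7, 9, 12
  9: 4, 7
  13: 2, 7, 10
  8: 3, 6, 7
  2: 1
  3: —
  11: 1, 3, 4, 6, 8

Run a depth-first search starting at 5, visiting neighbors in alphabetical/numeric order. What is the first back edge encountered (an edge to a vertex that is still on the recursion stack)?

DFS from 5 (visiting neighbors in alphabetical/numeric order); mark gray on enter, black on exit:
5 gray
  1 gray
  1 black
  2 gray
    2→1: 1 black — skip
  2 black
  8 gray
    3 gray
    3 black
    6 gray
      6→5: 5 is gray → back edge
First back edge: 6 → 5.

6->5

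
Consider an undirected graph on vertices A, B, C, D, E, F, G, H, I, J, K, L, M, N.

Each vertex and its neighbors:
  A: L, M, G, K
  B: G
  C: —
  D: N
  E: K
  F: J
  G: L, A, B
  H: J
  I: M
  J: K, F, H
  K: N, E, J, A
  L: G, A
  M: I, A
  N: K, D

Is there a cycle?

Yes

DFS, tracking each vertex's parent; an edge to a visited non-parent vertex closes a cycle.
Start from A:
visit A (parent –)
  visit L (parent A)
    visit G (parent L)
      G–L: parent, skip
      G–A: A visited and ≠ parent → cycle
Cycle: A – L – G – A.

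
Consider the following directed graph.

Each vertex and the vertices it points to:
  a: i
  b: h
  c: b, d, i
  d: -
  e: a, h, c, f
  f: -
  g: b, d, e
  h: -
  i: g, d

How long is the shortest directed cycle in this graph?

4

For each vertex v, BFS finds the shortest path from v back to v.
The shortest such closed walk is c → i → g → e → c, length 4.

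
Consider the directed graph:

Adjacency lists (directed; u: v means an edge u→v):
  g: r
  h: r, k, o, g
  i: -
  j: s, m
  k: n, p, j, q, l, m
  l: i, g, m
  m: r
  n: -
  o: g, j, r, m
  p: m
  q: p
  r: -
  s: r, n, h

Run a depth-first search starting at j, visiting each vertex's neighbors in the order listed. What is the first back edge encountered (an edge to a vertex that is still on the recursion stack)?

DFS from j (visiting each vertex's neighbors in the order listed); mark gray on enter, black on exit:
j gray
  s gray
    r gray
    r black
    n gray
    n black
    h gray
      h→r: r black — skip
      k gray
        k→n: n black — skip
        p gray
          m gray
            m→r: r black — skip
          m black
        p black
        k→j: j is gray → back edge
First back edge: k → j.

k->j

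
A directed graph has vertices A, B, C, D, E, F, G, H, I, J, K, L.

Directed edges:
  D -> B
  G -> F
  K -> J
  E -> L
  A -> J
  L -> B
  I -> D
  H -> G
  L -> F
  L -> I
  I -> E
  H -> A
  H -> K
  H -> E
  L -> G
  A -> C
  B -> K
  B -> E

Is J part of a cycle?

No

J lies on a cycle iff there is a path from J back to itself.
Exploring from J, it never reaches itself; equivalently, its strongly connected component is a singleton.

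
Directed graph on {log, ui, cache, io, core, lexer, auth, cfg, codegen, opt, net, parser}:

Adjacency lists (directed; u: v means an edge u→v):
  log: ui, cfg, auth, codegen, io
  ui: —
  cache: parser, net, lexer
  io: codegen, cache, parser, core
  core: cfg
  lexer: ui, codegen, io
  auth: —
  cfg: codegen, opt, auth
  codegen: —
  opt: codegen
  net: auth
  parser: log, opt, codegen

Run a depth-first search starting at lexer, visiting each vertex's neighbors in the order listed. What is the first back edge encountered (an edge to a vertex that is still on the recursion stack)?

DFS from lexer (visiting each vertex's neighbors in the order listed); mark gray on enter, black on exit:
lexer gray
  ui gray
  ui black
  codegen gray
  codegen black
  io gray
    io→codegen: codegen black — skip
    cache gray
      parser gray
        log gray
          log→ui: ui black — skip
          cfg gray
            cfg→codegen: codegen black — skip
            opt gray
              opt→codegen: codegen black — skip
            opt black
            auth gray
            auth black
          cfg black
          log→auth: auth black — skip
          log→codegen: codegen black — skip
          log→io: io is gray → back edge
First back edge: log → io.

log->io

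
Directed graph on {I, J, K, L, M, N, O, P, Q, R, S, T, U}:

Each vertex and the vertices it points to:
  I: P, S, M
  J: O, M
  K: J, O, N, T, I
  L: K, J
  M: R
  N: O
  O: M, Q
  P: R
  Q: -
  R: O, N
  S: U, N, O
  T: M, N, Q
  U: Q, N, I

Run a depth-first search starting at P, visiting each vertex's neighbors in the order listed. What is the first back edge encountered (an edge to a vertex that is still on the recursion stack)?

DFS from P (visiting each vertex's neighbors in the order listed); mark gray on enter, black on exit:
P gray
  R gray
    O gray
      M gray
        M→R: R is gray → back edge
First back edge: M → R.

M→R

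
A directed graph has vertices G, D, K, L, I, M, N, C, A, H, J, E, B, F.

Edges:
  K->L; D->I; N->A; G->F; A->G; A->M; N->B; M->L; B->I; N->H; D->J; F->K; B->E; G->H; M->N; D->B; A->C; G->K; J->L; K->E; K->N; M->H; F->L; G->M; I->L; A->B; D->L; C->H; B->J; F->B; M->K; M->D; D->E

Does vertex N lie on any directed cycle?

N is on a cycle iff N can reach itself via ≥1 edge.
N → A → M → N — yes.

Yes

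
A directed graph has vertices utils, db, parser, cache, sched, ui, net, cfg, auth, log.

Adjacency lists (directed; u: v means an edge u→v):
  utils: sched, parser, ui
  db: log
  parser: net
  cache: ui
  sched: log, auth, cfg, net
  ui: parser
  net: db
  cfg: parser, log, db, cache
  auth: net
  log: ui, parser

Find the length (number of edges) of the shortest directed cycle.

4

For each vertex v, BFS finds the shortest path from v back to v.
The shortest such closed walk is log → parser → net → db → log, length 4.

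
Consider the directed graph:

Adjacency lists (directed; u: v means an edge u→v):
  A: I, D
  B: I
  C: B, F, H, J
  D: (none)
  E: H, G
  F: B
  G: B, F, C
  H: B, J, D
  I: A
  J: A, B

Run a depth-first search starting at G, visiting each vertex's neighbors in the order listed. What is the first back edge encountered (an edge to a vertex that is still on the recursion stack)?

DFS from G (visiting each vertex's neighbors in the order listed); mark gray on enter, black on exit:
G gray
  B gray
    I gray
      A gray
        A→I: I is gray → back edge
First back edge: A → I.

A->I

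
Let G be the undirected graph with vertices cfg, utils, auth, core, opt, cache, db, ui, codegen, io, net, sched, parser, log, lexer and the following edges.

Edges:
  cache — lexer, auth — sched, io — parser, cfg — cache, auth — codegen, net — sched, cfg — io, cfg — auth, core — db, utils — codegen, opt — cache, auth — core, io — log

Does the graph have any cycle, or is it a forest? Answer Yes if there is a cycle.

No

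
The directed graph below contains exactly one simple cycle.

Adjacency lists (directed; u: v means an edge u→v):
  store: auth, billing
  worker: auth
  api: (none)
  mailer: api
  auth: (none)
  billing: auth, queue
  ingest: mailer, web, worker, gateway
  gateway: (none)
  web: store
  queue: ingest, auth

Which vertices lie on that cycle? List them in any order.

DFS with gray/black marking from ingest:
ingest gray
  mailer gray
    api gray
    api black
  mailer black
  web gray
    store gray
      auth gray
      auth black
      billing gray
        billing→auth: auth black — skip
        queue gray
          queue→ingest: ingest is gray → back edge
Back edge closes the cycle ingest → web → store → billing → queue → ingest; its vertices are {web, queue, store, ingest, billing}.

web, queue, store, ingest, billing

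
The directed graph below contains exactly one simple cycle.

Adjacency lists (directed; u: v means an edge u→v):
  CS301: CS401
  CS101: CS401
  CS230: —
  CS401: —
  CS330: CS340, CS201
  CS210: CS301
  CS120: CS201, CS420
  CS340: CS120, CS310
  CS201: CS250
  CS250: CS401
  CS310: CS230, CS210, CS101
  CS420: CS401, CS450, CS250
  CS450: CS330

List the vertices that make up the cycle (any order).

CS120, CS330, CS340, CS420, CS450

DFS with gray/black marking from CS330:
CS330 gray
  CS340 gray
    CS120 gray
      CS201 gray
        CS250 gray
          CS401 gray
          CS401 black
        CS250 black
      CS201 black
      CS420 gray
        CS420→CS401: CS401 black — skip
        CS450 gray
          CS450→CS330: CS330 is gray → back edge
Back edge closes the cycle CS330 → CS340 → CS120 → CS420 → CS450 → CS330; its vertices are {CS120, CS330, CS340, CS420, CS450}.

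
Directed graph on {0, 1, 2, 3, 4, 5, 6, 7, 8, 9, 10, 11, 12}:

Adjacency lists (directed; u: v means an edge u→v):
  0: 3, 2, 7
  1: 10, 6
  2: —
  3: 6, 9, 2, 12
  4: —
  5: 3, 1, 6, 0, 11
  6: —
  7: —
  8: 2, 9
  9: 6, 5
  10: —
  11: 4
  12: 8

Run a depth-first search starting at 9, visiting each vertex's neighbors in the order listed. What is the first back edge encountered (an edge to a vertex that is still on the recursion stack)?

DFS from 9 (visiting each vertex's neighbors in the order listed); mark gray on enter, black on exit:
9 gray
  6 gray
  6 black
  5 gray
    3 gray
      3→6: 6 black — skip
      3→9: 9 is gray → back edge
First back edge: 3 → 9.

3->9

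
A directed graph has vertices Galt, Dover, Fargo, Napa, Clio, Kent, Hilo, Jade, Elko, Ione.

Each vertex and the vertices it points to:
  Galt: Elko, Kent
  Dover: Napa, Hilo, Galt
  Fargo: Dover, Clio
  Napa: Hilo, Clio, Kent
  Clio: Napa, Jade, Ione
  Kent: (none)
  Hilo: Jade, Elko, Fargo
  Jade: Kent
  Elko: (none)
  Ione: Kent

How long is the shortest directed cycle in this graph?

For each vertex v, BFS finds the shortest path from v back to v.
The shortest such closed walk is Napa → Clio → Napa, length 2.

2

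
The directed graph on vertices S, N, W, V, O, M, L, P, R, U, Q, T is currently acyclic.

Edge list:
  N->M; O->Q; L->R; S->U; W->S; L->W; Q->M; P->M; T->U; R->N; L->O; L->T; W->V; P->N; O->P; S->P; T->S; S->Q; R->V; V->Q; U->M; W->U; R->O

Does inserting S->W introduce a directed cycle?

Yes

Adding S→W creates a cycle iff W can already reach S.
Path from W: W → S.
So W → … → S → W is a cycle.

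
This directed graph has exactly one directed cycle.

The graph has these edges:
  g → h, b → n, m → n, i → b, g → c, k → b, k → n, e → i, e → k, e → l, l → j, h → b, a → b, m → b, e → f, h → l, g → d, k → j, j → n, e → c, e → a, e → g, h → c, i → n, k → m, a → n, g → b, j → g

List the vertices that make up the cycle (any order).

DFS with gray/black marking from g:
g gray
  b gray
    n gray
    n black
  b black
  c gray
  c black
  d gray
  d black
  h gray
    l gray
      j gray
        j→g: g is gray → back edge
Back edge closes the cycle g → h → l → j → g; its vertices are {g, h, j, l}.

g, h, j, l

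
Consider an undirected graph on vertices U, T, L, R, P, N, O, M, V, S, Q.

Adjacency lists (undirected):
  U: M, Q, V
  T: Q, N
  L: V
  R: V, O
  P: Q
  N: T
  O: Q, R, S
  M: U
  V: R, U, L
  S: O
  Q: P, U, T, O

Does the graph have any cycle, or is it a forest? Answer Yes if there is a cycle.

Yes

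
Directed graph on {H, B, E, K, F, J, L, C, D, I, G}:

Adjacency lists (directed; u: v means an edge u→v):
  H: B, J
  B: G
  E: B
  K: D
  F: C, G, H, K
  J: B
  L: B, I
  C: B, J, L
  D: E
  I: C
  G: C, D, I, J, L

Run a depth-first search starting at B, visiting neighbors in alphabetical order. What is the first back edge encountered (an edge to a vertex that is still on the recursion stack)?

DFS from B (visiting neighbors in alphabetical order); mark gray on enter, black on exit:
B gray
  G gray
    C gray
      C→B: B is gray → back edge
First back edge: C → B.

C->B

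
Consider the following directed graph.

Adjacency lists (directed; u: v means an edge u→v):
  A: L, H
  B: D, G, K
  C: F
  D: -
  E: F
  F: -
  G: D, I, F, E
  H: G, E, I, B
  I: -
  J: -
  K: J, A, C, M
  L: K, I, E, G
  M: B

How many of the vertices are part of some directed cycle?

6

A vertex is on a directed cycle iff it belongs to a strongly connected component of size ≥ 2 (or has a self-loop).
The vertices on cycles are {A, B, H, K, L, M} — 6 in total.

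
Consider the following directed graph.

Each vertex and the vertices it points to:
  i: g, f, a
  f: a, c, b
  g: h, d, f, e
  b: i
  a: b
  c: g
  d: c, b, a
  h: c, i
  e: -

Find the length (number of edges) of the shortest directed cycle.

For each vertex v, BFS finds the shortest path from v back to v.
The shortest such closed walk is h → i → g → h, length 3.

3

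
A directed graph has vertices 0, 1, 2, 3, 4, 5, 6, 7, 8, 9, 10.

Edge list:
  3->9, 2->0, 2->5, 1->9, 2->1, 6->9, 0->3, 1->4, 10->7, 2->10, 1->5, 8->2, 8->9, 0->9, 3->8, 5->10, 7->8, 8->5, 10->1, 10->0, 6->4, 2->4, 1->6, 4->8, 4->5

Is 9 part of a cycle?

No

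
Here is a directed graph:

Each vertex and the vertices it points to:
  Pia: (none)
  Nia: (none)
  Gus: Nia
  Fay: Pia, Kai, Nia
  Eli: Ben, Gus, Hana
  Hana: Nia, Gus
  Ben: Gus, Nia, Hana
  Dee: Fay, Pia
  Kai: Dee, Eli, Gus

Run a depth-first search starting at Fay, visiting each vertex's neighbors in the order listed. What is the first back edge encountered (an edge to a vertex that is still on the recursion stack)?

DFS from Fay (visiting each vertex's neighbors in the order listed); mark gray on enter, black on exit:
Fay gray
  Pia gray
  Pia black
  Kai gray
    Dee gray
      Dee→Fay: Fay is gray → back edge
First back edge: Dee → Fay.

Dee->Fay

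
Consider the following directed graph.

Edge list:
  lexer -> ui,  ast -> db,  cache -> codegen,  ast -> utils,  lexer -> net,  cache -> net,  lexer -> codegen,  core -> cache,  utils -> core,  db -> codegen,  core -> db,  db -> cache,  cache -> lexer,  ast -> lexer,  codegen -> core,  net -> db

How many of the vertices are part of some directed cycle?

6

A vertex is on a directed cycle iff it belongs to a strongly connected component of size ≥ 2 (or has a self-loop).
The vertices on cycles are {db, net, core, cache, lexer, codegen} — 6 in total.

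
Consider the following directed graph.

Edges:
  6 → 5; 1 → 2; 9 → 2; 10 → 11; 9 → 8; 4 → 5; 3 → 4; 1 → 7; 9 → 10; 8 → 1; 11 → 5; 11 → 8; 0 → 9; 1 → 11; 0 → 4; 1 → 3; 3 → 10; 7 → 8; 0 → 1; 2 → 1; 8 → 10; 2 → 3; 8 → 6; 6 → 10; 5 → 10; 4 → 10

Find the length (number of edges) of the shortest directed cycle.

2

For each vertex v, BFS finds the shortest path from v back to v.
The shortest such closed walk is 1 → 2 → 1, length 2.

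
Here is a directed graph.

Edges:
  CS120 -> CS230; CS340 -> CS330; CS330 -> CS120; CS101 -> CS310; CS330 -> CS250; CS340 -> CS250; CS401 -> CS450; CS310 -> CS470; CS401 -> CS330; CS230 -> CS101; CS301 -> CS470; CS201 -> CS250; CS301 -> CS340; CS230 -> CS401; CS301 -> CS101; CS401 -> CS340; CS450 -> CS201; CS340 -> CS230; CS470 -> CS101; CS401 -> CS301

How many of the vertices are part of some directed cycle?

A vertex is on a directed cycle iff it belongs to a strongly connected component of size ≥ 2 (or has a self-loop).
The vertices on cycles are {CS101, CS120, CS230, CS301, CS310, CS330, CS340, CS401, CS470} — 9 in total.

9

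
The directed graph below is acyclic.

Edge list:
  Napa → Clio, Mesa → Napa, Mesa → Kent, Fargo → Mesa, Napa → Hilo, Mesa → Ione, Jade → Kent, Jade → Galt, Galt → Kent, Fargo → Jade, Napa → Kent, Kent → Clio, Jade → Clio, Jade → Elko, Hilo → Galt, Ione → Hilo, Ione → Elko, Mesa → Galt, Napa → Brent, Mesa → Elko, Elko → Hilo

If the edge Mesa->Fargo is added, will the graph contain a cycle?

Adding Mesa→Fargo creates a cycle iff Fargo can already reach Mesa.
Path from Fargo: Fargo → Mesa.
So Fargo → … → Mesa → Fargo is a cycle.

Yes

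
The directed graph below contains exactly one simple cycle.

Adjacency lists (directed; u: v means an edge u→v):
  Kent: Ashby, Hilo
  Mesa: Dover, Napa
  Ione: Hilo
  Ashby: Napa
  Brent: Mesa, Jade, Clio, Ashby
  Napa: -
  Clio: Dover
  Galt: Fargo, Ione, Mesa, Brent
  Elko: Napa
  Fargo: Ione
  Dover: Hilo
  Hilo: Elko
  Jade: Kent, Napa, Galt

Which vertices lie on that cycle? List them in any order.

Galt, Jade, Brent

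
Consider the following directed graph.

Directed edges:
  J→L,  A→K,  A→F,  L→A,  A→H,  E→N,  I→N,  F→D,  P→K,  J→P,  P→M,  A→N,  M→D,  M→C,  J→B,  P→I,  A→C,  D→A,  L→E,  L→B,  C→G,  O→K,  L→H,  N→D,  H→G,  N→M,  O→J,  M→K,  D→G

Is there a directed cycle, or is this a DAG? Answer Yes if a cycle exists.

Yes

DFS with white/gray/black marking, starting from D:
D gray
  G gray
  G black
  A gray
    C gray
      C→G: G black — skip
    C black
    H gray
      H→G: G black — skip
    H black
    K gray
    K black
    N gray
      N→D: D is gray → back edge
Back edge found, so a cycle exists: D → A → N → D.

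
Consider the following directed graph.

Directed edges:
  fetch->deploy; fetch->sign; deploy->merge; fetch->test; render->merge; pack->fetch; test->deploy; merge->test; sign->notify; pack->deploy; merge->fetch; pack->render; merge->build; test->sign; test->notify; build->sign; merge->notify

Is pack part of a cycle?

No

pack lies on a cycle iff there is a path from pack back to itself.
Exploring from pack, it never reaches itself; equivalently, its strongly connected component is a singleton.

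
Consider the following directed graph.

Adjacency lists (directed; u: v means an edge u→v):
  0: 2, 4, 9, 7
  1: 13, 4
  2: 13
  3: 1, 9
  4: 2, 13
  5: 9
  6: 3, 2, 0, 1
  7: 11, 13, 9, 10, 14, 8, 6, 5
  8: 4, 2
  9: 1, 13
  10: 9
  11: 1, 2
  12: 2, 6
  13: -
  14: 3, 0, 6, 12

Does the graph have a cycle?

Yes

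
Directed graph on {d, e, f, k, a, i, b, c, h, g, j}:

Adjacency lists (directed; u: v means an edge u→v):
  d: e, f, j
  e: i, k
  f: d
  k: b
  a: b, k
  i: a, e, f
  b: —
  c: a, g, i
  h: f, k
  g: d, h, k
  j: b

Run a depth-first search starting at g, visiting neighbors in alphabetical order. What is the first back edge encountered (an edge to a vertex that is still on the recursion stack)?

i→e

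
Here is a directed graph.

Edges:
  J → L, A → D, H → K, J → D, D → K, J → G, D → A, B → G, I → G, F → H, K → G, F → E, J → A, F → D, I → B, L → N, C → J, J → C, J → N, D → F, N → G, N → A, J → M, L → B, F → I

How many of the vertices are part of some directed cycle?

A vertex is on a directed cycle iff it belongs to a strongly connected component of size ≥ 2 (or has a self-loop).
The vertices on cycles are {A, C, D, F, J} — 5 in total.

5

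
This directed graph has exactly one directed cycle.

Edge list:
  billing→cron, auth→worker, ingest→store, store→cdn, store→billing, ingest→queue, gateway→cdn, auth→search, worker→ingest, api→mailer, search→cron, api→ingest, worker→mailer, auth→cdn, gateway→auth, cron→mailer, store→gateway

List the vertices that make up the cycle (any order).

DFS with gray/black marking from ingest:
ingest gray
  store gray
    cdn gray
    cdn black
    gateway gray
      gateway→cdn: cdn black — skip
      auth gray
        search gray
          cron gray
            mailer gray
            mailer black
          cron black
        search black
        auth→cdn: cdn black — skip
        worker gray
          worker→ingest: ingest is gray → back edge
Back edge closes the cycle ingest → store → gateway → auth → worker → ingest; its vertices are {auth, store, ingest, worker, gateway}.

auth, store, ingest, worker, gateway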